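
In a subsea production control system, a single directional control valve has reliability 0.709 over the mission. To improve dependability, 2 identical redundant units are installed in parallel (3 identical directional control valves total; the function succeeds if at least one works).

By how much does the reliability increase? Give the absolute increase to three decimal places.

0.266

R_before = 0.709
R_after = 1 − (1 − 0.709)^3 = 0.975
ΔR = 0.975 − 0.709 = 0.266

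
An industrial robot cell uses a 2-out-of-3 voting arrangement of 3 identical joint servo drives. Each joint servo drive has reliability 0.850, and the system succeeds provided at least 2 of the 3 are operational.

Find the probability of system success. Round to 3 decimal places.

0.939

R = Σ_{i=2}^{3} C(3,i) p^i (1−p)^{3−i} with p = 0.850
C(3,2)·0.850^2·0.150^1 = 0.32513
C(3,3)·0.850^3·0.150^0 = 0.61413
Sum = 0.939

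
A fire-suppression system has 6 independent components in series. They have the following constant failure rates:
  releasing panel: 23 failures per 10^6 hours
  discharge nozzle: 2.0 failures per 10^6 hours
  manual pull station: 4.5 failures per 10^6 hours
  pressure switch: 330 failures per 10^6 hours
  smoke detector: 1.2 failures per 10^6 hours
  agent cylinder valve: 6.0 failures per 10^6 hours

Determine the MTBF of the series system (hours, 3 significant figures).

2730

Series of exponential components: λ_sys = Σ λ_i
λ_sys = 0.000023 + 0.0000020 + 0.0000045 + 0.00033 + 0.0000012 + 0.0000060 = 3.6670e-04 /h
MTBF = 1 / λ_sys = 2730 h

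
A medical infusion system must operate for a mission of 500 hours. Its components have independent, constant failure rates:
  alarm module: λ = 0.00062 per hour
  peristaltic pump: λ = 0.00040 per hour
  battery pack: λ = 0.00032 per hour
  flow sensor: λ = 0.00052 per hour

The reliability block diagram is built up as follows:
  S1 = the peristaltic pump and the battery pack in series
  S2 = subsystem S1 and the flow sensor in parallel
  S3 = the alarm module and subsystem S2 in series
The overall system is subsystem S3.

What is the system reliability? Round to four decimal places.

0.6827

R(alarm module) = exp(−0.00062 × 500) = 0.733447
R(peristaltic pump) = exp(−0.00040 × 500) = 0.818731
R(battery pack) = exp(−0.00032 × 500) = 0.852144
R(flow sensor) = exp(−0.00052 × 500) = 0.771052
Series (peristaltic pump and battery pack): 0.818731 × 0.852144 = 0.697677
Parallel ([0.697677] and flow sensor): 1 − (1 − 0.697677)(1 − 0.771052) = 0.930784
Series (alarm module and [0.930784]): 0.733447 × 0.930784 = 0.6827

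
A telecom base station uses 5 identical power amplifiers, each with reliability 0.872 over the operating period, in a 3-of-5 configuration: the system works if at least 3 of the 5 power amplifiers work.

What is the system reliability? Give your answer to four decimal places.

R = Σ_{i=3}^{5} C(5,i) p^i (1−p)^{5−i} with p = 0.872
C(5,3)·0.872^3·0.128^2 = 0.108635
C(5,4)·0.872^4·0.128^1 = 0.370038
C(5,5)·0.872^5·0.128^0 = 0.504176
Sum = 0.9828

0.9828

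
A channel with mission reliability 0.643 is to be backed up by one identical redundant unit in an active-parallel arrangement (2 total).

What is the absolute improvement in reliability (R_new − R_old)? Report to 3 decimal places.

R_before = 0.643
R_after = 1 − (1 − 0.643)^2 = 0.873
ΔR = 0.873 − 0.643 = 0.230

0.230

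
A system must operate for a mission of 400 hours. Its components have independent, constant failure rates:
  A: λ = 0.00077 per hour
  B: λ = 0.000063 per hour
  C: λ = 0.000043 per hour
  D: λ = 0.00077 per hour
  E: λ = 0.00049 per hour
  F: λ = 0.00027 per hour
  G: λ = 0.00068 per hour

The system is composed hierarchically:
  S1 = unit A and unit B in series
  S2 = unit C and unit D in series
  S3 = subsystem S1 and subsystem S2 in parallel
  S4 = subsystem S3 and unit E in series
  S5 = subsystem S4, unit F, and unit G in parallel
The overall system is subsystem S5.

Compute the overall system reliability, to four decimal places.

0.9941

R(A) = exp(−0.00077 × 400) = 0.734915
R(B) = exp(−0.000063 × 400) = 0.975115
R(C) = exp(−0.000043 × 400) = 0.982947
R(D) = exp(−0.00077 × 400) = 0.734915
R(E) = exp(−0.00049 × 400) = 0.822012
R(F) = exp(−0.00027 × 400) = 0.897628
R(G) = exp(−0.00068 × 400) = 0.761854
Series (A and B): 0.734915 × 0.975115 = 0.716627
Series (C and D): 0.982947 × 0.734915 = 0.722382
Parallel ([0.716627] and [0.722382]): 1 − (1 − 0.716627)(1 − 0.722382) = 0.921331
Series ([0.921331] and E): 0.921331 × 0.822012 = 0.757345
Parallel ([0.757345], F, and G): 1 − (1 − 0.757345)(1 − 0.897628)(1 − 0.761854) = 0.9941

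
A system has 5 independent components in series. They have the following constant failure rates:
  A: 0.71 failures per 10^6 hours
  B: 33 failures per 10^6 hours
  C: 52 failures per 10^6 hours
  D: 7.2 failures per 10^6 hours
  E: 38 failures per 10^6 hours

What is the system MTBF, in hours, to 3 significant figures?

Series of exponential components: λ_sys = Σ λ_i
λ_sys = 0.00000071 + 0.000033 + 0.000052 + 0.0000072 + 0.000038 = 1.3091e-04 /h
MTBF = 1 / λ_sys = 7640 h

7640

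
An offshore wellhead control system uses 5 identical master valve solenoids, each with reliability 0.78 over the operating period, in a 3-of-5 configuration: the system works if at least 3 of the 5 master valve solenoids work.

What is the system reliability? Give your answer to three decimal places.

R = Σ_{i=3}^{5} C(5,i) p^i (1−p)^{5−i} with p = 0.78
C(5,3)·0.78^3·0.22^2 = 0.22968
C(5,4)·0.78^4·0.22^1 = 0.40717
C(5,5)·0.78^5·0.22^0 = 0.28872
Sum = 0.926

0.926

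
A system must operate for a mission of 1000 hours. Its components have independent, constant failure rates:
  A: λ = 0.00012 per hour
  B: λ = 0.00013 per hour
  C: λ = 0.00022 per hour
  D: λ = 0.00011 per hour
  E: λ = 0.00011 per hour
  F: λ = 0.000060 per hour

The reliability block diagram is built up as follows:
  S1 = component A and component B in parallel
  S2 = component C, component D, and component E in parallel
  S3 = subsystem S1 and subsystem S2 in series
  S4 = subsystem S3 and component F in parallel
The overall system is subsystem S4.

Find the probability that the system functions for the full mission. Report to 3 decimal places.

R(A) = exp(−0.00012 × 1000) = 0.88692
R(B) = exp(−0.00013 × 1000) = 0.87810
R(C) = exp(−0.00022 × 1000) = 0.80252
R(D) = exp(−0.00011 × 1000) = 0.89583
R(E) = exp(−0.00011 × 1000) = 0.89583
R(F) = exp(−0.000060 × 1000) = 0.94176
Parallel (A and B): 1 − (1 − 0.88692)(1 − 0.87810) = 0.98622
Parallel (C, D, and E): 1 − (1 − 0.80252)(1 − 0.89583)(1 − 0.89583) = 0.99786
Series ([0.98622] and [0.99786]): 0.98622 × 0.99786 = 0.98411
Parallel ([0.98411] and F): 1 − (1 − 0.98411)(1 − 0.94176) = 0.999

0.999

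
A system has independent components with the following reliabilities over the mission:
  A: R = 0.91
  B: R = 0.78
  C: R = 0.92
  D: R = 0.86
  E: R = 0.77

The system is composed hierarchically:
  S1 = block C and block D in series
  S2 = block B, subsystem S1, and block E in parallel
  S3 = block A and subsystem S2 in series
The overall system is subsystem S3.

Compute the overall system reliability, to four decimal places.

Series (C and D): 0.920000 × 0.860000 = 0.791200
Parallel (B, [0.791200], and E): 1 − (1 − 0.780000)(1 − 0.791200)(1 − 0.770000) = 0.989435
Series (A and [0.989435]): 0.910000 × 0.989435 = 0.9004

0.9004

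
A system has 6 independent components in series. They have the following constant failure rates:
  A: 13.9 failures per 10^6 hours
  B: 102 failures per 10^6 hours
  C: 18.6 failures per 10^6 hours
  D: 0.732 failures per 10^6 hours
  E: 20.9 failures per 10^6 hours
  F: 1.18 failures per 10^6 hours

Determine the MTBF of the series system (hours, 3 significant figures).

6360

Series of exponential components: λ_sys = Σ λ_i
λ_sys = 0.0000139 + 0.000102 + 0.0000186 + 0.000000732 + 0.0000209 + 0.00000118 = 1.5731e-04 /h
MTBF = 1 / λ_sys = 6360 h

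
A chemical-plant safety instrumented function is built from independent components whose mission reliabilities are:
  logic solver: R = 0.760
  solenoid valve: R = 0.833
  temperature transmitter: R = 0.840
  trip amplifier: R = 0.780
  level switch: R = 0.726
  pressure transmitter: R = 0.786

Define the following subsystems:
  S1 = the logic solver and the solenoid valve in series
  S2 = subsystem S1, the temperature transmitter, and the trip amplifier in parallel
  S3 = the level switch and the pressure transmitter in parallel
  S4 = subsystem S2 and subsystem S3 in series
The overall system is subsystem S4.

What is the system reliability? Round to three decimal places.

0.929

Series (logic solver and solenoid valve): 0.76000 × 0.83300 = 0.63308
Parallel ([0.63308], temperature transmitter, and trip amplifier): 1 − (1 − 0.63308)(1 − 0.84000)(1 − 0.78000) = 0.98708
Parallel (level switch and pressure transmitter): 1 − (1 − 0.72600)(1 − 0.78600) = 0.94136
Series ([0.98708] and [0.94136]): 0.98708 × 0.94136 = 0.929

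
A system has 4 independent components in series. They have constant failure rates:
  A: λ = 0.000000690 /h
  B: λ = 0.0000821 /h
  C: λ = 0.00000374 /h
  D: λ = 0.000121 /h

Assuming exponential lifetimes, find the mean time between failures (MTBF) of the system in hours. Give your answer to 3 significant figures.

4820

Series of exponential components: λ_sys = Σ λ_i
λ_sys = 0.000000690 + 0.0000821 + 0.00000374 + 0.000121 = 2.0753e-04 /h
MTBF = 1 / λ_sys = 4820 h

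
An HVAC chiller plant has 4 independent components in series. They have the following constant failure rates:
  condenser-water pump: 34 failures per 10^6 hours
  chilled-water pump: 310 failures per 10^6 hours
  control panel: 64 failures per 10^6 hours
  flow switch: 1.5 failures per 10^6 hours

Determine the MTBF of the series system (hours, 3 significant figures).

Series of exponential components: λ_sys = Σ λ_i
λ_sys = 0.000034 + 0.00031 + 0.000064 + 0.0000015 = 4.0950e-04 /h
MTBF = 1 / λ_sys = 2440 h

2440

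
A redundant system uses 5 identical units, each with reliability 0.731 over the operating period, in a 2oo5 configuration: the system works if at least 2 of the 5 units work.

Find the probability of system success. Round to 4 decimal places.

R = Σ_{i=2}^{5} C(5,i) p^i (1−p)^{5−i} with p = 0.731
C(5,2)·0.731^2·0.269^3 = 0.104014
C(5,3)·0.731^3·0.269^2 = 0.282655
C(5,4)·0.731^4·0.269^1 = 0.384054
C(5,5)·0.731^5·0.269^0 = 0.208731
Sum = 0.9795

0.9795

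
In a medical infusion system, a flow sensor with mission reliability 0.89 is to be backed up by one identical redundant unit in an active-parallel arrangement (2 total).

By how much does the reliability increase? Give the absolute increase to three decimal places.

R_before = 0.89
R_after = 1 − (1 − 0.89)^2 = 0.988
ΔR = 0.988 − 0.89 = 0.098

0.098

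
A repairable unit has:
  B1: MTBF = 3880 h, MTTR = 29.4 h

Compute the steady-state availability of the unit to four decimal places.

0.9925

A(B1) = MTBF/(MTBF+MTTR) = 3880/(3880+29.4) = 0.9925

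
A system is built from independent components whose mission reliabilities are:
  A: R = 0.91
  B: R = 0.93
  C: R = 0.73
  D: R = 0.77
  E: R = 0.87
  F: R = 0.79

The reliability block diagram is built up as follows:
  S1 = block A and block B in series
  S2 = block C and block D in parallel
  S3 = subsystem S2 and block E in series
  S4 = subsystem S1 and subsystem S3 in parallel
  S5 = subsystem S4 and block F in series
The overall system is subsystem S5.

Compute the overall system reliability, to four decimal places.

Series (A and B): 0.910000 × 0.930000 = 0.846300
Parallel (C and D): 1 − (1 − 0.730000)(1 − 0.770000) = 0.937900
Series ([0.937900] and E): 0.937900 × 0.870000 = 0.815973
Parallel ([0.846300] and [0.815973]): 1 − (1 − 0.846300)(1 − 0.815973) = 0.971715
Series ([0.971715] and F): 0.971715 × 0.790000 = 0.7677

0.7677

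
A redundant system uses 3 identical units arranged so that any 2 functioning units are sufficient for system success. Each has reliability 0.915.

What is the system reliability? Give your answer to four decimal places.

0.9796

R = Σ_{i=2}^{3} C(3,i) p^i (1−p)^{3−i} with p = 0.915
C(3,2)·0.915^2·0.085^1 = 0.213492
C(3,3)·0.915^3·0.085^0 = 0.766061
Sum = 0.9796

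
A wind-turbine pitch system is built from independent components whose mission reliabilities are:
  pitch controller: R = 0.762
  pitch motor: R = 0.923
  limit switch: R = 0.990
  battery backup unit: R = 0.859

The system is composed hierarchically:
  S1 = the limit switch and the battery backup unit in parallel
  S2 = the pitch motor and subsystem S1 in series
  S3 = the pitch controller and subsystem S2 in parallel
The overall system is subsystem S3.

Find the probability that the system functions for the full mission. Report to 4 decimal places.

0.9814

Parallel (limit switch and battery backup unit): 1 − (1 − 0.990000)(1 − 0.859000) = 0.998590
Series (pitch motor and [0.998590]): 0.923000 × 0.998590 = 0.921699
Parallel (pitch controller and [0.921699]): 1 − (1 − 0.762000)(1 − 0.921699) = 0.9814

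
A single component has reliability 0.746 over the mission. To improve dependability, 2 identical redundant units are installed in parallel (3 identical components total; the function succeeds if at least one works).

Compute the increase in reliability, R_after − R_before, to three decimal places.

R_before = 0.746
R_after = 1 − (1 − 0.746)^3 = 0.984
ΔR = 0.984 − 0.746 = 0.238

0.238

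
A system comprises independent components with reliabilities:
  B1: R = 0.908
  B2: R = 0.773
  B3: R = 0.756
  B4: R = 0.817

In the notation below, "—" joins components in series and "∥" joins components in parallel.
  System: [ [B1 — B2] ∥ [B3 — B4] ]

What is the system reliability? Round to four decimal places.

0.8860

Series (B1 and B2): 0.908000 × 0.773000 = 0.701884
Series (B3 and B4): 0.756000 × 0.817000 = 0.617652
Parallel ([0.701884] and [0.617652]): 1 − (1 − 0.701884)(1 − 0.617652) = 0.8860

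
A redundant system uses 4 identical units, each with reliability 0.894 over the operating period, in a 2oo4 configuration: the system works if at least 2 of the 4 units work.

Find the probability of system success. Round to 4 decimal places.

0.9956

R = Σ_{i=2}^{4} C(4,i) p^i (1−p)^{4−i} with p = 0.894
C(4,2)·0.894^2·0.106^2 = 0.053881
C(4,3)·0.894^3·0.106^1 = 0.302955
C(4,4)·0.894^4·0.106^0 = 0.638778
Sum = 0.9956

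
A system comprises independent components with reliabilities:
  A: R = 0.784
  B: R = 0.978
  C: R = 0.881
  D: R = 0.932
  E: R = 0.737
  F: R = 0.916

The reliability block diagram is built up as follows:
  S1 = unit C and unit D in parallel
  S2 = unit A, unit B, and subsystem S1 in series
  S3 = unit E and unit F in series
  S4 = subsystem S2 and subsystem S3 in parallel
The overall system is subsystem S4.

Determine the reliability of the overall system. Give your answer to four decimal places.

0.9222

Parallel (C and D): 1 − (1 − 0.881000)(1 − 0.932000) = 0.991908
Series (A, B, and [0.991908]): 0.784000 × 0.978000 × 0.991908 = 0.760547
Series (E and F): 0.737000 × 0.916000 = 0.675092
Parallel ([0.760547] and [0.675092]): 1 − (1 − 0.760547)(1 − 0.675092) = 0.9222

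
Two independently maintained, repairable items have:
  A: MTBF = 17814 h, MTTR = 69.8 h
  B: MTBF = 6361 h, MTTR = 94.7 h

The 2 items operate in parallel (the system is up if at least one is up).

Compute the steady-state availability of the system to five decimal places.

A(A) = MTBF/(MTBF+MTTR) = 17814/(17814+69.8) = 0.996097
A(B) = MTBF/(MTBF+MTTR) = 6361/(6361+94.7) = 0.985331
Parallel availability: 1 − (1 − 0.996097)(1 − 0.985331) = 0.99994

0.99994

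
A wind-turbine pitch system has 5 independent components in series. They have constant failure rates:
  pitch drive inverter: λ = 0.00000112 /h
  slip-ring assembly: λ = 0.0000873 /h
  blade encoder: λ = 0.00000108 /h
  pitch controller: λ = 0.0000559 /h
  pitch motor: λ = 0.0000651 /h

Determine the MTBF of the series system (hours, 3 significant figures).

Series of exponential components: λ_sys = Σ λ_i
λ_sys = 0.00000112 + 0.0000873 + 0.00000108 + 0.0000559 + 0.0000651 = 2.1050e-04 /h
MTBF = 1 / λ_sys = 4750 h

4750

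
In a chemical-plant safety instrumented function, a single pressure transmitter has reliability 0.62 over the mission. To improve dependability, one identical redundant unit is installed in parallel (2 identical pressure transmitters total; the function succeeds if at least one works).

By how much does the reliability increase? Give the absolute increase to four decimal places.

R_before = 0.62
R_after = 1 − (1 − 0.62)^2 = 0.8556
ΔR = 0.8556 − 0.62 = 0.2356

0.2356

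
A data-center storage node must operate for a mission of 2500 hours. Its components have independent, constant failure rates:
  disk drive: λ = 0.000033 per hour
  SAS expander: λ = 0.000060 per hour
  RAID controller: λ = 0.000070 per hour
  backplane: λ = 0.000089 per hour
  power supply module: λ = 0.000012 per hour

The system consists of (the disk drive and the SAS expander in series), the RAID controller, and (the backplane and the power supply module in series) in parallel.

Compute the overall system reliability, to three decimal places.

0.993

R(disk drive) = exp(−0.000033 × 2500) = 0.92081
R(SAS expander) = exp(−0.000060 × 2500) = 0.86071
R(RAID controller) = exp(−0.000070 × 2500) = 0.83946
R(backplane) = exp(−0.000089 × 2500) = 0.80052
R(power supply module) = exp(−0.000012 × 2500) = 0.97045
Series (disk drive and SAS expander): 0.92081 × 0.86071 = 0.79255
Series (backplane and power supply module): 0.80052 × 0.97045 = 0.77686
Parallel ([0.79255], RAID controller, and [0.77686]): 1 − (1 − 0.79255)(1 − 0.83946)(1 − 0.77686) = 0.993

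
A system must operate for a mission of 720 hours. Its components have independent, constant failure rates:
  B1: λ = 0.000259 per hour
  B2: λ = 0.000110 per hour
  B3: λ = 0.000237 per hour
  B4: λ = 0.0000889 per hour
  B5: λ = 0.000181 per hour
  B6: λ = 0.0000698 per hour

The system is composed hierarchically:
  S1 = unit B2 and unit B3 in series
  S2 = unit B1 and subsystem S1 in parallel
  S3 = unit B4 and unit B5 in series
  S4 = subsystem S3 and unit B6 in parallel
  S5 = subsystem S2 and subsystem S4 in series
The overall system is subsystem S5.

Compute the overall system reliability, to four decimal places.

R(B1) = exp(−0.000259 × 720) = 0.829875
R(B2) = exp(−0.000110 × 720) = 0.923855
R(B3) = exp(−0.000237 × 720) = 0.843125
R(B4) = exp(−0.0000889 × 720) = 0.937997
R(B5) = exp(−0.000181 × 720) = 0.877814
R(B6) = exp(−0.0000698 × 720) = 0.950986
Series (B2 and B3): 0.923855 × 0.843125 = 0.778925
Parallel (B1 and [0.778925]): 1 − (1 − 0.829875)(1 − 0.778925) = 0.962390
Series (B4 and B5): 0.937997 × 0.877814 = 0.823387
Parallel ([0.823387] and B6): 1 − (1 − 0.823387)(1 − 0.950986) = 0.991343
Series ([0.962390] and [0.991343]): 0.962390 × 0.991343 = 0.9541

0.9541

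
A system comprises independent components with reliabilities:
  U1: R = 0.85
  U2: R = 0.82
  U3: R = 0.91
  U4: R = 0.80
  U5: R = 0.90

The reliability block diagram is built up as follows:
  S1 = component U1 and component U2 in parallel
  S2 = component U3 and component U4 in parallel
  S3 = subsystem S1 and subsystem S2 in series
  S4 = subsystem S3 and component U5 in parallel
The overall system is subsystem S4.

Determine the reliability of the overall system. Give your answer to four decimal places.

Parallel (U1 and U2): 1 − (1 − 0.850000)(1 − 0.820000) = 0.973000
Parallel (U3 and U4): 1 − (1 − 0.910000)(1 − 0.800000) = 0.982000
Series ([0.973000] and [0.982000]): 0.973000 × 0.982000 = 0.955486
Parallel ([0.955486] and U5): 1 − (1 − 0.955486)(1 − 0.900000) = 0.9955

0.9955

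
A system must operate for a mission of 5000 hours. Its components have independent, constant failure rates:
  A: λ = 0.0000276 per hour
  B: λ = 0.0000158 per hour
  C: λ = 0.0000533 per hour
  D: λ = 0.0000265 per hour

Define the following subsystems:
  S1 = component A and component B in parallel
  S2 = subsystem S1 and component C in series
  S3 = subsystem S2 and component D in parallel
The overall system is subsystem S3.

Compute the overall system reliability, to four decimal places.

R(A) = exp(−0.0000276 × 5000) = 0.871099
R(B) = exp(−0.0000158 × 5000) = 0.924040
R(C) = exp(−0.0000533 × 5000) = 0.766056
R(D) = exp(−0.0000265 × 5000) = 0.875903
Parallel (A and B): 1 − (1 − 0.871099)(1 − 0.924040) = 0.990209
Series ([0.990209] and C): 0.990209 × 0.766056 = 0.758556
Parallel ([0.758556] and D): 1 − (1 − 0.758556)(1 − 0.875903) = 0.9700

0.9700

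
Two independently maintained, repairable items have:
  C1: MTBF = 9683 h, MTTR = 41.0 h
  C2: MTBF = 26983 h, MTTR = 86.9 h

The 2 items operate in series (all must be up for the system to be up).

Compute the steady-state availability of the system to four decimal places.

0.9926

A(C1) = MTBF/(MTBF+MTTR) = 9683/(9683+41.0) = 0.995784
A(C2) = MTBF/(MTBF+MTTR) = 26983/(26983+86.9) = 0.996790
Series availability: 0.995784 × 0.996790 = 0.9926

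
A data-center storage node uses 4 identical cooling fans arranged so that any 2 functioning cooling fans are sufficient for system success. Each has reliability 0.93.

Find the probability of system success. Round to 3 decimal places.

0.999

R = Σ_{i=2}^{4} C(4,i) p^i (1−p)^{4−i} with p = 0.93
C(4,2)·0.93^2·0.07^2 = 0.02543
C(4,3)·0.93^3·0.07^1 = 0.22522
C(4,4)·0.93^4·0.07^0 = 0.74805
Sum = 0.999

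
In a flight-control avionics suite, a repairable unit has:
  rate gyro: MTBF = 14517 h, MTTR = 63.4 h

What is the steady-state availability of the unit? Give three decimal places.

A(rate gyro) = MTBF/(MTBF+MTTR) = 14517/(14517+63.4) = 0.996

0.996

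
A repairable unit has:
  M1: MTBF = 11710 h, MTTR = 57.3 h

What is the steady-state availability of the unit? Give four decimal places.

A(M1) = MTBF/(MTBF+MTTR) = 11710/(11710+57.3) = 0.9951

0.9951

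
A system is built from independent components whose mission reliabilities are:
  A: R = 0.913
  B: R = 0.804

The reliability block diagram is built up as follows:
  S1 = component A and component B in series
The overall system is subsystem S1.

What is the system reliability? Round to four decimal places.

0.7341

Series (A and B): 0.913000 × 0.804000 = 0.7341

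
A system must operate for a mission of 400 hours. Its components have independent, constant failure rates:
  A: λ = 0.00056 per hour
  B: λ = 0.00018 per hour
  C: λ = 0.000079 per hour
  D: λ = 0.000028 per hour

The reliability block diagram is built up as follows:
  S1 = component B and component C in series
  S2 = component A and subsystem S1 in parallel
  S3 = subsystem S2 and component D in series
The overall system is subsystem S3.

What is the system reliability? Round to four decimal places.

R(A) = exp(−0.00056 × 400) = 0.799315
R(B) = exp(−0.00018 × 400) = 0.930531
R(C) = exp(−0.000079 × 400) = 0.968894
R(D) = exp(−0.000028 × 400) = 0.988862
Series (B and C): 0.930531 × 0.968894 = 0.901586
Parallel (A and [0.901586]): 1 − (1 − 0.799315)(1 − 0.901586) = 0.980250
Series ([0.980250] and D): 0.980250 × 0.988862 = 0.9693

0.9693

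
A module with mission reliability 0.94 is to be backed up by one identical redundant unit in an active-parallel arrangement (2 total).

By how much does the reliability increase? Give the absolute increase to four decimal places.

R_before = 0.94
R_after = 1 − (1 − 0.94)^2 = 0.9964
ΔR = 0.9964 − 0.94 = 0.0564

0.0564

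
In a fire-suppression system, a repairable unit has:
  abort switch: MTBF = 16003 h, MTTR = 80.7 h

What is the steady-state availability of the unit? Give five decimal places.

A(abort switch) = MTBF/(MTBF+MTTR) = 16003/(16003+80.7) = 0.99498

0.99498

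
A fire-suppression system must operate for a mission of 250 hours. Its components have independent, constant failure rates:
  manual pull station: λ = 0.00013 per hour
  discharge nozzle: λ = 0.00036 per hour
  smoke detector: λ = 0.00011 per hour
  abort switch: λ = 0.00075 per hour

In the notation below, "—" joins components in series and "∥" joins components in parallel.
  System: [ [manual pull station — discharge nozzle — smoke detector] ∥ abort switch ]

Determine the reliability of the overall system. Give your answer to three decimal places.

R(manual pull station) = exp(−0.00013 × 250) = 0.96802
R(discharge nozzle) = exp(−0.00036 × 250) = 0.91393
R(smoke detector) = exp(−0.00011 × 250) = 0.97287
R(abort switch) = exp(−0.00075 × 250) = 0.82903
Series (manual pull station, discharge nozzle, and smoke detector): 0.96802 × 0.91393 × 0.97287 = 0.86070
Parallel ([0.86070] and abort switch): 1 − (1 − 0.86070)(1 − 0.82903) = 0.976

0.976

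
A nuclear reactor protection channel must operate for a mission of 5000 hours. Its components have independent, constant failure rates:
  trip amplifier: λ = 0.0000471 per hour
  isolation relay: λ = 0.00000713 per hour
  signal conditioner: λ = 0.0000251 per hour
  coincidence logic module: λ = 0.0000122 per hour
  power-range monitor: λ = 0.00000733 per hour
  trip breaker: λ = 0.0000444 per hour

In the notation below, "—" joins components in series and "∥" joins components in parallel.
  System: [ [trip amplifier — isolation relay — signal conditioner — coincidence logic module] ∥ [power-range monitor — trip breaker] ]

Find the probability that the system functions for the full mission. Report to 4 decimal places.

0.9163

R(trip amplifier) = exp(−0.0000471 × 5000) = 0.790176
R(isolation relay) = exp(−0.00000713 × 5000) = 0.964978
R(signal conditioner) = exp(−0.0000251 × 5000) = 0.882056
R(coincidence logic module) = exp(−0.0000122 × 5000) = 0.940823
R(power-range monitor) = exp(−0.00000733 × 5000) = 0.964013
R(trip breaker) = exp(−0.0000444 × 5000) = 0.800915
Series (trip amplifier, isolation relay, signal conditioner, and coincidence logic module): 0.790176 × 0.964978 × 0.882056 × 0.940823 = 0.632769
Series (power-range monitor and trip breaker): 0.964013 × 0.800915 = 0.772092
Parallel ([0.632769] and [0.772092]): 1 − (1 − 0.632769)(1 − 0.772092) = 0.9163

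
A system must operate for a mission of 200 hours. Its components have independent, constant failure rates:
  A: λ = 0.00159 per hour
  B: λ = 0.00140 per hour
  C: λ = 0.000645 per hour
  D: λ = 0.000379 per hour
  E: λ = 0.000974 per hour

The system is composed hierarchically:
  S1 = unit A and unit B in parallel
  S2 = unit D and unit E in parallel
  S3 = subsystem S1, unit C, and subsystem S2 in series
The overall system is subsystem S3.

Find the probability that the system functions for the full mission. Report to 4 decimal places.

R(A) = exp(−0.00159 × 200) = 0.727603
R(B) = exp(−0.00140 × 200) = 0.755784
R(C) = exp(−0.000645 × 200) = 0.878974
R(D) = exp(−0.000379 × 200) = 0.927002
R(E) = exp(−0.000974 × 200) = 0.822999
Parallel (A and B): 1 − (1 − 0.727603)(1 − 0.755784) = 0.933476
Parallel (D and E): 1 − (1 − 0.927002)(1 − 0.822999) = 0.987079
Series ([0.933476], C, and [0.987079]): 0.933476 × 0.878974 × 0.987079 = 0.8099

0.8099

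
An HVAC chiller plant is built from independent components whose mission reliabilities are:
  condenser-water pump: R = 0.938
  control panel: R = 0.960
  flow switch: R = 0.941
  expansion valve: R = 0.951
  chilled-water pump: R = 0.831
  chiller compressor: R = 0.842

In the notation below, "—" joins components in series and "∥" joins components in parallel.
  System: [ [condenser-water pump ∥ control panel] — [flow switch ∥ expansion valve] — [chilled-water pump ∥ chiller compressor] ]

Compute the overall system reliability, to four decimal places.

0.9681

Parallel (condenser-water pump and control panel): 1 − (1 − 0.938000)(1 − 0.960000) = 0.997520
Parallel (flow switch and expansion valve): 1 − (1 − 0.941000)(1 − 0.951000) = 0.997109
Parallel (chilled-water pump and chiller compressor): 1 − (1 − 0.831000)(1 − 0.842000) = 0.973298
Series ([0.997520], [0.997109], and [0.973298]): 0.997520 × 0.997109 × 0.973298 = 0.9681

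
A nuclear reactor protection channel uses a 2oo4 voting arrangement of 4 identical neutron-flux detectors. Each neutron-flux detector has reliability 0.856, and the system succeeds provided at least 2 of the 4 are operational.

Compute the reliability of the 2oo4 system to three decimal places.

R = Σ_{i=2}^{4} C(4,i) p^i (1−p)^{4−i} with p = 0.856
C(4,2)·0.856^2·0.144^2 = 0.09116
C(4,3)·0.856^3·0.144^1 = 0.36128
C(4,4)·0.856^4·0.144^0 = 0.53690
Sum = 0.989

0.989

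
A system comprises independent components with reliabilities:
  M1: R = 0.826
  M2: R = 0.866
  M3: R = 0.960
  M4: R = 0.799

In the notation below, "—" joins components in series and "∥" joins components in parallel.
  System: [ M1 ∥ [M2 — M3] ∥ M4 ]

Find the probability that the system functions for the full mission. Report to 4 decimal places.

0.9941

Series (M2 and M3): 0.866000 × 0.960000 = 0.831360
Parallel (M1, [0.831360], and M4): 1 − (1 − 0.826000)(1 − 0.831360)(1 − 0.799000) = 0.9941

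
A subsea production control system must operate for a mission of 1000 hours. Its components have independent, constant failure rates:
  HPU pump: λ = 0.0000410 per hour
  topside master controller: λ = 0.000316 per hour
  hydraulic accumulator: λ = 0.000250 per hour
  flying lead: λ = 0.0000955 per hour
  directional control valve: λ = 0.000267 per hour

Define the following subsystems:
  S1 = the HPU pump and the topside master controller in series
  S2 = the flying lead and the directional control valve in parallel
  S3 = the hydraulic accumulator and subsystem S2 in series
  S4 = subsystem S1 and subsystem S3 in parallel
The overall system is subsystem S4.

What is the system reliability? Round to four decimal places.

0.9286

R(HPU pump) = exp(−0.0000410 × 1000) = 0.959829
R(topside master controller) = exp(−0.000316 × 1000) = 0.729059
R(hydraulic accumulator) = exp(−0.000250 × 1000) = 0.778801
R(flying lead) = exp(−0.0000955 × 1000) = 0.908918
R(directional control valve) = exp(−0.000267 × 1000) = 0.765673
Series (HPU pump and topside master controller): 0.959829 × 0.729059 = 0.699772
Parallel (flying lead and directional control valve): 1 − (1 − 0.908918)(1 − 0.765673) = 0.978657
Series (hydraulic accumulator and [0.978657]): 0.778801 × 0.978657 = 0.762179
Parallel ([0.699772] and [0.762179]): 1 − (1 − 0.699772)(1 − 0.762179) = 0.9286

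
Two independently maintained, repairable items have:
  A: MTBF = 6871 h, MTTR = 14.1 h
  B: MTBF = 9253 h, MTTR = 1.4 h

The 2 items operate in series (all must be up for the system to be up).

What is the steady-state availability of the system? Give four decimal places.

A(A) = MTBF/(MTBF+MTTR) = 6871/(6871+14.1) = 0.997952
A(B) = MTBF/(MTBF+MTTR) = 9253/(9253+1.4) = 0.999849
Series availability: 0.997952 × 0.999849 = 0.9978

0.9978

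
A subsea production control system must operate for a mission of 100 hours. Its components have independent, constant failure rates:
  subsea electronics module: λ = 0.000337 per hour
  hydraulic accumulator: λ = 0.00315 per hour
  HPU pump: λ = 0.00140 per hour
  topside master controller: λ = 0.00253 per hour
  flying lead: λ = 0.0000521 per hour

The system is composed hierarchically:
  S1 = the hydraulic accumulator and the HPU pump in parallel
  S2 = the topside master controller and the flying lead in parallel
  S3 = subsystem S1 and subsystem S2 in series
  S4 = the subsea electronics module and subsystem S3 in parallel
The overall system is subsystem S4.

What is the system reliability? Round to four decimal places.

R(subsea electronics module) = exp(−0.000337 × 100) = 0.966862
R(hydraulic accumulator) = exp(−0.00315 × 100) = 0.729789
R(HPU pump) = exp(−0.00140 × 100) = 0.869358
R(topside master controller) = exp(−0.00253 × 100) = 0.776468
R(flying lead) = exp(−0.0000521 × 100) = 0.994804
Parallel (hydraulic accumulator and HPU pump): 1 − (1 − 0.729789)(1 − 0.869358) = 0.964699
Parallel (topside master controller and flying lead): 1 − (1 − 0.776468)(1 − 0.994804) = 0.998839
Series ([0.964699] and [0.998839]): 0.964699 × 0.998839 = 0.963579
Parallel (subsea electronics module and [0.963579]): 1 − (1 − 0.966862)(1 − 0.963579) = 0.9988

0.9988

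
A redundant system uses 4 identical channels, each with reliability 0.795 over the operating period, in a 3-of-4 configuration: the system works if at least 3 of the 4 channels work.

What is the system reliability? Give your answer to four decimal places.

R = Σ_{i=3}^{4} C(4,i) p^i (1−p)^{4−i} with p = 0.795
C(4,3)·0.795^3·0.205^1 = 0.412017
C(4,4)·0.795^4·0.205^0 = 0.399456
Sum = 0.8115

0.8115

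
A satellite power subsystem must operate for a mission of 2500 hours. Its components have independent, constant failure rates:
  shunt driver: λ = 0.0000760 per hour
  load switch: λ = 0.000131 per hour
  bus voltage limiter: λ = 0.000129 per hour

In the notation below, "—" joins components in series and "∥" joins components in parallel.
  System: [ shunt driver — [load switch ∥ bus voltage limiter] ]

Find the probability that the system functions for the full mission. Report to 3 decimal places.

R(shunt driver) = exp(−0.0000760 × 2500) = 0.82696
R(load switch) = exp(−0.000131 × 2500) = 0.72072
R(bus voltage limiter) = exp(−0.000129 × 2500) = 0.72434
Parallel (load switch and bus voltage limiter): 1 − (1 − 0.72072)(1 − 0.72434) = 0.92301
Series (shunt driver and [0.92301]): 0.82696 × 0.92301 = 0.763

0.763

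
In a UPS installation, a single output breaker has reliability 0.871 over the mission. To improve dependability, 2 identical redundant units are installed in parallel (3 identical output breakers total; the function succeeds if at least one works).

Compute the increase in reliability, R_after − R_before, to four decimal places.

0.1269

R_before = 0.871
R_after = 1 − (1 − 0.871)^3 = 0.9979
ΔR = 0.9979 − 0.871 = 0.1269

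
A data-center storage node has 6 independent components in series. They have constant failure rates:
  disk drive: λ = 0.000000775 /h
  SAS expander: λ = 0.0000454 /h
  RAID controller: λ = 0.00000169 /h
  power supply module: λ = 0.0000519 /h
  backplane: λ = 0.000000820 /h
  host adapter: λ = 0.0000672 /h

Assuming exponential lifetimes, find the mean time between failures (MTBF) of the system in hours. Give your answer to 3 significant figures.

5960

Series of exponential components: λ_sys = Σ λ_i
λ_sys = 0.000000775 + 0.0000454 + 0.00000169 + 0.0000519 + 0.000000820 + 0.0000672 = 1.6778e-04 /h
MTBF = 1 / λ_sys = 5960 h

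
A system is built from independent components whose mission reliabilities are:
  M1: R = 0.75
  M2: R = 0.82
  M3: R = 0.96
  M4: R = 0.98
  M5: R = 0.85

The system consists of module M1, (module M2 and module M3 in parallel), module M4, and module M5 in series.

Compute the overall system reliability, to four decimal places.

Parallel (M2 and M3): 1 − (1 − 0.820000)(1 − 0.960000) = 0.992800
Series (M1, [0.992800], M4, and M5): 0.750000 × 0.992800 × 0.980000 × 0.850000 = 0.6203

0.6203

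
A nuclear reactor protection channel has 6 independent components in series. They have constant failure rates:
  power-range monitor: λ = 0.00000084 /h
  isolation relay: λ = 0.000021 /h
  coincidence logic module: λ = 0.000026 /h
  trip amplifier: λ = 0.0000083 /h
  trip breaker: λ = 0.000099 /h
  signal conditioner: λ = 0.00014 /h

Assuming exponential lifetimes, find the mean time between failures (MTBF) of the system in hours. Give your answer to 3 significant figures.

Series of exponential components: λ_sys = Σ λ_i
λ_sys = 0.00000084 + 0.000021 + 0.000026 + 0.0000083 + 0.000099 + 0.00014 = 2.9514e-04 /h
MTBF = 1 / λ_sys = 3390 h

3390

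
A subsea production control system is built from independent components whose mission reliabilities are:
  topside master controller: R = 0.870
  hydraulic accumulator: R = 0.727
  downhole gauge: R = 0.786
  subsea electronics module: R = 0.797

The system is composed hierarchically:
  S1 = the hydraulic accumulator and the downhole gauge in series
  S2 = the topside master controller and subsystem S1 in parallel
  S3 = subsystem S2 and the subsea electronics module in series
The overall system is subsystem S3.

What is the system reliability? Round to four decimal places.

Series (hydraulic accumulator and downhole gauge): 0.727000 × 0.786000 = 0.571422
Parallel (topside master controller and [0.571422]): 1 − (1 − 0.870000)(1 − 0.571422) = 0.944285
Series ([0.944285] and subsea electronics module): 0.944285 × 0.797000 = 0.7526

0.7526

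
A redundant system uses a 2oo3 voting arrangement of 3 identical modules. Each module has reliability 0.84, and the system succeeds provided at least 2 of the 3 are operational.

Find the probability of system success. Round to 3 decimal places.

0.931

R = Σ_{i=2}^{3} C(3,i) p^i (1−p)^{3−i} with p = 0.84
C(3,2)·0.84^2·0.16^1 = 0.33869
C(3,3)·0.84^3·0.16^0 = 0.59270
Sum = 0.931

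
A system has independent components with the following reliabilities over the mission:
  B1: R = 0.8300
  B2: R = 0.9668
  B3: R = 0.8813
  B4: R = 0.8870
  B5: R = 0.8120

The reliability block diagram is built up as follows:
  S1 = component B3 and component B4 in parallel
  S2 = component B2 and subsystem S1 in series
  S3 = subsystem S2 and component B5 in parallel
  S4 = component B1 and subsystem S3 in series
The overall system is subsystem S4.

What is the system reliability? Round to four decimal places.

0.8228

Parallel (B3 and B4): 1 − (1 − 0.881300)(1 − 0.887000) = 0.986587
Series (B2 and [0.986587]): 0.966800 × 0.986587 = 0.953832
Parallel ([0.953832] and B5): 1 − (1 − 0.953832)(1 − 0.812000) = 0.991320
Series (B1 and [0.991320]): 0.830000 × 0.991320 = 0.8228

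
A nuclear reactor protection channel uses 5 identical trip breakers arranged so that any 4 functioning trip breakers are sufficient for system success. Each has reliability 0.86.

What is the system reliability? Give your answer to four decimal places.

R = Σ_{i=4}^{5} C(5,i) p^i (1−p)^{5−i} with p = 0.86
C(5,4)·0.86^4·0.14^1 = 0.382906
C(5,5)·0.86^5·0.14^0 = 0.470427
Sum = 0.8533

0.8533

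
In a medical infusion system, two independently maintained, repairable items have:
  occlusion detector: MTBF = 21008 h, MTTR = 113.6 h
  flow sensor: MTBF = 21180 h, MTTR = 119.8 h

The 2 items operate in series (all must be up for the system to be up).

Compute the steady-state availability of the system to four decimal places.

A(occlusion detector) = MTBF/(MTBF+MTTR) = 21008/(21008+113.6) = 0.994622
A(flow sensor) = MTBF/(MTBF+MTTR) = 21180/(21180+119.8) = 0.994376
Series availability: 0.994622 × 0.994376 = 0.9890

0.9890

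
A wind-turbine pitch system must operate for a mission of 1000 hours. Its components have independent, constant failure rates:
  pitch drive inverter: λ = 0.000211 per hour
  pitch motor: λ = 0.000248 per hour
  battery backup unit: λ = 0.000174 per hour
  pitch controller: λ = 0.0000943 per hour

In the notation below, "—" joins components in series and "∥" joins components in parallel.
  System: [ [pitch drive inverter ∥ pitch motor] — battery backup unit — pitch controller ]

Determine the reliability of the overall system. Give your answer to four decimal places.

0.7327

R(pitch drive inverter) = exp(−0.000211 × 1000) = 0.809774
R(pitch motor) = exp(−0.000248 × 1000) = 0.780360
R(battery backup unit) = exp(−0.000174 × 1000) = 0.840297
R(pitch controller) = exp(−0.0000943 × 1000) = 0.910010
Parallel (pitch drive inverter and pitch motor): 1 − (1 − 0.809774)(1 − 0.780360) = 0.958219
Series ([0.958219], battery backup unit, and pitch controller): 0.958219 × 0.840297 × 0.910010 = 0.7327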